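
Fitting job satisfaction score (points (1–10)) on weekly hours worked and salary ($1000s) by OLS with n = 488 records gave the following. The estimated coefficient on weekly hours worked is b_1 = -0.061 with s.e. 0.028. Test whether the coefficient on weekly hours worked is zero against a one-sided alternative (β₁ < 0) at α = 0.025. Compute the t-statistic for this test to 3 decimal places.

H₀: β₁ = 0 vs H₁: β₁ < 0.
t = (b_1 − β₁⁰)/SE = -0.061 / 0.028 = -2.179.
df = n − k − 1 = 488 − 2 − 1 = 485.
One-sided p ≈ 0.0149, which is < 0.025, so reject H₀.
There is evidence that the true slope on weekly hours worked is negative, holding the other predictors fixed.

t = -2.179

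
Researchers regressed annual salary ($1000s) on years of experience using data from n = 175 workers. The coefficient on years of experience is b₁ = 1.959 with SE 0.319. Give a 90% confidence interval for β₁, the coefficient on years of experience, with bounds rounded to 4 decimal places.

df = n − 2 = 175 − 2 = 173.
t* = t_{0.05, 173} = 1.653709.
Margin = t* × SE = 1.653709 × 0.319 = 0.527533.
CI: 1.959 ± 0.527533 → (1.4315, 2.4865).
With 90% confidence, each one-unit increase in years of experience is associated with a change of between 1.4315 and 2.4865 $1000s in annual salary.

(1.4315, 2.4865)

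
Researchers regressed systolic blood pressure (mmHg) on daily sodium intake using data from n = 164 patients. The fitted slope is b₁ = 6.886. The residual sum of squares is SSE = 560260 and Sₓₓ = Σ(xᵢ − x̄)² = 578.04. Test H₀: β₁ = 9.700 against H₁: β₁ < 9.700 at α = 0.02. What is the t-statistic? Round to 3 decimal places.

t = -1.150

MSE = SSE/(n − 2) = 560260/162 = 3458.4.
SE(b₁) = √(MSE/Sₓₓ) = √(3458.4/578.04) = 2.44601.
t = (6.886 − 9.700) / 2.44601 = -1.150.
df = n − 2 = 162.
One-sided p ≈ 0.1258, which is ≥ 0.02, so fail to reject H₀.
The data do not give significant evidence that the true slope on daily sodium intake is below 9.700 mmHg per unit.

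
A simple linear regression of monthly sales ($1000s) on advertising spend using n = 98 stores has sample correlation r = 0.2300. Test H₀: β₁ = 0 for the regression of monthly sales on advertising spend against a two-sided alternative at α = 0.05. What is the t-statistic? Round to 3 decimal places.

t = r·√(n − 2)/√(1 − r²) = 0.2300·√96/√0.9471 = 2.316.
df = n − 2 = 96.
Two-sided p ≈ 0.0227, which is < 0.05, so reject H₀.
There is evidence of a linear association between advertising spend and monthly sales.

t = 2.316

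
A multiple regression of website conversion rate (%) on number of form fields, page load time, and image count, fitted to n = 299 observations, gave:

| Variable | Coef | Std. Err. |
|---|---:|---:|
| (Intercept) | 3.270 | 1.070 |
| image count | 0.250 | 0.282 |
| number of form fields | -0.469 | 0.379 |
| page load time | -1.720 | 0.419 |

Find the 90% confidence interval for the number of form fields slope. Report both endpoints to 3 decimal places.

Read off: b = -0.469, SE = 0.379 for number of form fields.
df = n − k − 1 = 299 − 3 − 1 = 295.
t* = t_{0.05, 295} = 1.650035.
Margin = t* × SE = 1.650035 × 0.379 = 0.62536.
CI: -0.469 ± 0.62536 → (-1.094, 0.156).

(-1.094, 0.156)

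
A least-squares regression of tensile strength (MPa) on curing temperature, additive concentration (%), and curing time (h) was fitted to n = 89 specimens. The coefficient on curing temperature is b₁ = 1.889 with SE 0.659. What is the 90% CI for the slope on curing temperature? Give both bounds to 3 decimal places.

df = n − k − 1 = 89 − 3 − 1 = 85.
t* = t_{0.05, 85} = 1.662978.
Margin = t* × SE = 1.662978 × 0.659 = 1.09590.
CI: 1.889 ± 1.09590 → (0.793, 2.985).
With 90% confidence, each one-unit increase in curing temperature is associated with a change of between 0.793 and 2.985 MPa in tensile strength, holding the other predictors fixed.

(0.793, 2.985)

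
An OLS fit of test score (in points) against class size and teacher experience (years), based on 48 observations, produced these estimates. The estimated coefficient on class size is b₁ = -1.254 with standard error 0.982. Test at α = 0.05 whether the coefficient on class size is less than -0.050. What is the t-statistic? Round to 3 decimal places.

t = -1.226

H₀: β₁ = -0.050 vs H₁: β₁ < -0.050.
t = (b₁ − β₁⁰)/SE = (-1.254 − (-0.050)) / 0.982 = -1.226.
df = n − k − 1 = 48 − 2 − 1 = 45.
One-sided p ≈ 0.1133, which is ≥ 0.05, so fail to reject H₀.
The data do not give significant evidence that the true slope on class size is below -0.050 points per unit, holding the other predictors fixed.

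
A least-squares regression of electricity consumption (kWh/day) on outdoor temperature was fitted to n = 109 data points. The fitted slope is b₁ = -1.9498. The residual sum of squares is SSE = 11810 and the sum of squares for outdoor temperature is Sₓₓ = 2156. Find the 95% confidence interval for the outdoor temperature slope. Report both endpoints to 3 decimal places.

MSE = SSE/(n − 2) = 11810/107 = 110.374.
SE(b₁) = √(MSE/Sₓₓ) = √(110.374/2156) = 0.22626.
df = n − 2 = 107.
t* = t_{0.025, 107} = 1.982383.
Margin = t* × SE = 1.982383 × 0.22626 = 0.44853.
CI: -1.9498 ± 0.44853 → (-2.398, -1.501).
With 95% confidence, each one-unit increase in outdoor temperature is associated with a change of between -2.398 and -1.501 kWh/day in electricity consumption.

(-2.398, -1.501)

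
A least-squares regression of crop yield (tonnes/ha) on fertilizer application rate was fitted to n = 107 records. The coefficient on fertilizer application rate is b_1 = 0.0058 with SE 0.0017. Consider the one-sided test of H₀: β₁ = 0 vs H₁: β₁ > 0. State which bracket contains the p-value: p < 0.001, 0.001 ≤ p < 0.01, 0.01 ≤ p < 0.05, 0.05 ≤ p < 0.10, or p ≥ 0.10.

t = 0.0058 / 0.0017 = 3.412.
df = n − 2 = 107 − 2 = 105.
One-sided p = P(T_{105} > t) ≈ 0.0005.
So p < 0.001.

p < 0.001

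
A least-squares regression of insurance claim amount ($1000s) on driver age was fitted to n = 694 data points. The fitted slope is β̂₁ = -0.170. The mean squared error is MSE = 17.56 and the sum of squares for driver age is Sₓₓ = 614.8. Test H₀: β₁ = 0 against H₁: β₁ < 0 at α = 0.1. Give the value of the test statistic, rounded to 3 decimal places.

SE(β̂₁) = √(MSE/Sₓₓ) = √(17.56/614.8) = 0.169003.
t = -0.170 / 0.169003 = -1.006.
df = n − 2 = 692.
One-sided p ≈ 0.1574, which is ≥ 0.1, so fail to reject H₀.
The data do not give significant evidence that the true slope on driver age is negative.

t = -1.006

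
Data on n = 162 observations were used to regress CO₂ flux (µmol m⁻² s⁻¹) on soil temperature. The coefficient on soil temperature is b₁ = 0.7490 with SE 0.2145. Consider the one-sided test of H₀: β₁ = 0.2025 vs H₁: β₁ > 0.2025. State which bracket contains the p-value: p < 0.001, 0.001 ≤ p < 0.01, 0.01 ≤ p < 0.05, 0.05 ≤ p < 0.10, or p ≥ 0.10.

0.001 ≤ p < 0.01

t = (0.7490 − 0.2025) / 0.2145 = 2.548.
df = n − 2 = 162 − 2 = 160.
One-sided p = P(T_{160} > t) ≈ 0.0059.
So 0.001 ≤ p < 0.01.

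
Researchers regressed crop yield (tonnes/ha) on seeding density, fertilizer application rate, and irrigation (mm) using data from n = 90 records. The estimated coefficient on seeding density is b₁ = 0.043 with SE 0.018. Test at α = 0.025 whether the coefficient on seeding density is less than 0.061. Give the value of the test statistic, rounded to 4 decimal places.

t = -1.0000

H₀: β₁ = 0.061 vs H₁: β₁ < 0.061.
t = (b₁ − β₁⁰)/SE = (0.043 − 0.061) / 0.018 = -1.0000.
df = n − k − 1 = 90 − 3 − 1 = 86.
One-sided p ≈ 0.1601, which is ≥ 0.025, so fail to reject H₀.
The data do not give significant evidence that the true slope on seeding density is below 0.061 tonnes/ha per unit, holding the other predictors fixed.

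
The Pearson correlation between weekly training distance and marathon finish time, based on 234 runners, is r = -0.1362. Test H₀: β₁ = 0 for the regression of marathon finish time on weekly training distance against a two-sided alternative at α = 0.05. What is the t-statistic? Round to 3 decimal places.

t = -2.094

t = r·√(n − 2)/√(1 − r²) = -0.1362·√232/√0.98145 = -2.094.
df = n − 2 = 232.
Two-sided p ≈ 0.0373, which is < 0.05, so reject H₀.
There is evidence of a linear association between weekly training distance and marathon finish time.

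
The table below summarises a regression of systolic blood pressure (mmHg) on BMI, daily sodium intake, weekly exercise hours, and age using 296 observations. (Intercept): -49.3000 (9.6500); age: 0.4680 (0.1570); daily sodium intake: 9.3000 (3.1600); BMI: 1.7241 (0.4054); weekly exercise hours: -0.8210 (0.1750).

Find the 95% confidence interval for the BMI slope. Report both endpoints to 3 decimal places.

Read off: b = 1.7241, SE = 0.4054 for BMI.
df = n − k − 1 = 296 − 4 − 1 = 291.
t* = t_{0.025, 291} = 1.96815.
Margin = t* × SE = 1.96815 × 0.4054 = 0.79789.
CI: 1.7241 ± 0.79789 → (0.926, 2.522).

(0.926, 2.522)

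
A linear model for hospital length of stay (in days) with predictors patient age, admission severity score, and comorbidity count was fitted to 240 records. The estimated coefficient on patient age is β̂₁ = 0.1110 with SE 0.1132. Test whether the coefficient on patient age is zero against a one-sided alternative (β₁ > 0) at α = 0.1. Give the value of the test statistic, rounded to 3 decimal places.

H₀: β₁ = 0 vs H₁: β₁ > 0.
t = (β̂₁ − β₁⁰)/SE = 0.1110 / 0.1132 = 0.981.
df = n − k − 1 = 240 − 3 − 1 = 236.
One-sided p ≈ 0.1639, which is ≥ 0.1, so fail to reject H₀.
The data do not give significant evidence that the true slope on patient age is positive, holding the other predictors fixed.

t = 0.981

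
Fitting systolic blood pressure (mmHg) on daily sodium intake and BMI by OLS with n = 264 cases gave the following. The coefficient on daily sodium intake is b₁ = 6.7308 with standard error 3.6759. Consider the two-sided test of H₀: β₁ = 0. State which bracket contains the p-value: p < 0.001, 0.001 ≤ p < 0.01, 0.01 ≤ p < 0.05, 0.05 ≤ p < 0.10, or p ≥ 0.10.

0.05 ≤ p < 0.10

t = 6.7308 / 3.6759 = 1.831.
df = n − k − 1 = 264 − 2 − 1 = 261.
Two-sided p = 2·P(T_{261} > |t|) ≈ 0.0682.
So 0.05 ≤ p < 0.10.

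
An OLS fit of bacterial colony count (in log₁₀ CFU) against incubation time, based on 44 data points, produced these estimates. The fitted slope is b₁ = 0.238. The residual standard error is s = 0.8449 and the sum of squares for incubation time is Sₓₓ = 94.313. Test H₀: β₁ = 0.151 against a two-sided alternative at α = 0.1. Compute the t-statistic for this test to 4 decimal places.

SE(b₁) = s/√Sₓₓ = 0.8449/√94.313 = 0.0870001.
t = (0.238 − 0.151) / 0.0870001 = 1.0000.
df = n − 2 = 42.
Two-sided p ≈ 0.3230, which is ≥ 0.1, so fail to reject H₀.
The data are consistent with a true slope of 0.151 log₁₀ CFU per unit of incubation time.

t = 1.0000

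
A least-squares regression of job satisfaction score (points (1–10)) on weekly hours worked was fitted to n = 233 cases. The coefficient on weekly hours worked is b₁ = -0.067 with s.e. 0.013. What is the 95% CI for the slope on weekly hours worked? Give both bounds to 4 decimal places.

df = n − 2 = 233 − 2 = 231.
t* = t_{0.025, 231} = 1.970287.
Margin = t* × SE = 1.970287 × 0.013 = 0.025614.
CI: -0.067 ± 0.025614 → (-0.0926, -0.0414).
With 95% confidence, each one-unit increase in weekly hours worked is associated with a change of between -0.0926 and -0.0414 points (1–10) in job satisfaction score.

(-0.0926, -0.0414)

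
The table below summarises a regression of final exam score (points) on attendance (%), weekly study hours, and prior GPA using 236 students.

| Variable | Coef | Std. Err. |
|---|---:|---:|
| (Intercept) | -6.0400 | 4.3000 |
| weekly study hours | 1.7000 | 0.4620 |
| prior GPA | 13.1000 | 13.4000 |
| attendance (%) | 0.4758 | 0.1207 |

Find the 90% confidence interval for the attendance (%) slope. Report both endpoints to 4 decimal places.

Read off: b = 0.4758, SE = 0.1207 for attendance (%).
df = n − k − 1 = 236 − 3 − 1 = 232.
t* = t_{0.05, 232} = 1.651448.
Margin = t* × SE = 1.651448 × 0.1207 = 0.199330.
CI: 0.4758 ± 0.199330 → (0.2765, 0.6751).

(0.2765, 0.6751)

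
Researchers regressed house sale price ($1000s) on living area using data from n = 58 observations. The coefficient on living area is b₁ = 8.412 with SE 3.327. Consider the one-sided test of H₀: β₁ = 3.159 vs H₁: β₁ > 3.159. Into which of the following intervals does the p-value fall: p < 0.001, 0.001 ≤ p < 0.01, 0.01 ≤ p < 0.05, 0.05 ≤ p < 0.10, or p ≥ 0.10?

0.05 ≤ p < 0.10

t = (8.412 − 3.159) / 3.327 = 1.579.
df = n − 2 = 58 − 2 = 56.
One-sided p = P(T_{56} > t) ≈ 0.0600.
So 0.05 ≤ p < 0.10.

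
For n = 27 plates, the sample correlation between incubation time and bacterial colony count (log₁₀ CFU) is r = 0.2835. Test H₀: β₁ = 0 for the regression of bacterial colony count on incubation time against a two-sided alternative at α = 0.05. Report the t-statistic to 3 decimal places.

t = 1.478

t = r·√(n − 2)/√(1 − r²) = 0.2835·√25/√0.919628 = 1.478.
df = n − 2 = 25.
Two-sided p ≈ 0.1519, which is ≥ 0.05, so fail to reject H₀.
The data do not give significant evidence of a linear association between incubation time and bacterial colony count.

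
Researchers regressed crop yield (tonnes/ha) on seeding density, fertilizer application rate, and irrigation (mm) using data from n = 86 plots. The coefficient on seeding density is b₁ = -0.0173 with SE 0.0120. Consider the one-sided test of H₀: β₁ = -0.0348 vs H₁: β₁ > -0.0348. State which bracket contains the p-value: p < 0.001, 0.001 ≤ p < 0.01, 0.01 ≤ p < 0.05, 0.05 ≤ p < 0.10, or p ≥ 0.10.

0.05 ≤ p < 0.10

t = (-0.0173 − (-0.0348)) / 0.0120 = 1.458.
df = n − k − 1 = 86 − 3 − 1 = 82.
One-sided p = P(T_{82} > t) ≈ 0.0743.
So 0.05 ≤ p < 0.10.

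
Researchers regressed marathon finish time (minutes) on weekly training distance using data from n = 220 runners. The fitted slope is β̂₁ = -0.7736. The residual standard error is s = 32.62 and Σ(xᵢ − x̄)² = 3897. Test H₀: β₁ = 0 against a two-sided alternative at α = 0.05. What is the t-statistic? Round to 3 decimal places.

SE(β̂₁) = s/√Sₓₓ = 32.62/√3897 = 0.522539.
t = -0.7736 / 0.522539 = -1.480.
df = n − 2 = 218.
Two-sided p ≈ 0.1402, which is ≥ 0.05, so fail to reject H₀.
The data do not give significant evidence of an association between weekly training distance and marathon finish time.

t = -1.480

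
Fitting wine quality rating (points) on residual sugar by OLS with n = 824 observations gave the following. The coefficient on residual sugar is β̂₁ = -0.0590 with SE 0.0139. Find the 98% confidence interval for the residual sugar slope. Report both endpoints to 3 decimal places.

(-0.091, -0.027)

df = n − 2 = 824 − 2 = 822.
t* = t_{0.01, 822} = 2.330893.
Margin = t* × SE = 2.330893 × 0.0139 = 0.03240.
CI: -0.0590 ± 0.03240 → (-0.091, -0.027).
With 98% confidence, each one-unit increase in residual sugar is associated with a change of between -0.091 and -0.027 points in wine quality rating.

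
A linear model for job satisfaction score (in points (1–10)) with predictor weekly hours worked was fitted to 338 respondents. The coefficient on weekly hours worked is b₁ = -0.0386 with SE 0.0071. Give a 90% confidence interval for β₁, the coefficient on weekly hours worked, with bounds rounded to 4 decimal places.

(-0.0503, -0.0269)

df = n − 2 = 338 − 2 = 336.
t* = t_{0.05, 336} = 1.649401.
Margin = t* × SE = 1.649401 × 0.0071 = 0.011711.
CI: -0.0386 ± 0.011711 → (-0.0503, -0.0269).
With 90% confidence, each one-unit increase in weekly hours worked is associated with a change of between -0.0503 and -0.0269 points (1–10) in job satisfaction score.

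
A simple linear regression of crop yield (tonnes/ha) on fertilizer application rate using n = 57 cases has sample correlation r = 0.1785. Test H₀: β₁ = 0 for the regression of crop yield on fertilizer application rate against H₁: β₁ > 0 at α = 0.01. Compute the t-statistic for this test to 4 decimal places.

t = r·√(n − 2)/√(1 − r²) = 0.1785·√55/√0.968138 = 1.3454.
df = n − 2 = 55.
One-sided p ≈ 0.0920, which is ≥ 0.01, so fail to reject H₀.
The data do not give significant evidence of a linear association between fertilizer application rate and crop yield.

t = 1.3454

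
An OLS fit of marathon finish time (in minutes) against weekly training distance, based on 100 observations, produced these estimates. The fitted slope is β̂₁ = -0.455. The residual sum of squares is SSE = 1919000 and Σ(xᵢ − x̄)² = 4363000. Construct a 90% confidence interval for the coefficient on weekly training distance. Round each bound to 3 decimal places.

(-0.566, -0.344)

MSE = SSE/(n − 2) = 1919000/98 = 19581.6.
SE(β̂₁) = √(MSE/Sₓₓ) = √(19581.6/4363000) = 0.0669934.
df = n − 2 = 98.
t* = t_{0.05, 98} = 1.660551.
Margin = t* × SE = 1.660551 × 0.0669934 = 0.11125.
CI: -0.455 ± 0.11125 → (-0.566, -0.344).
With 90% confidence, each one-unit increase in weekly training distance is associated with a change of between -0.566 and -0.344 minutes in marathon finish time.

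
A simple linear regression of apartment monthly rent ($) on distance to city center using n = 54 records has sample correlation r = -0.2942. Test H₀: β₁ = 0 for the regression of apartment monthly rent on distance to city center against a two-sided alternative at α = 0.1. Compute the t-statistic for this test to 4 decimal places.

t = r·√(n − 2)/√(1 − r²) = -0.2942·√52/√0.913446 = -2.2197.
df = n − 2 = 52.
Two-sided p ≈ 0.0308, which is < 0.1, so reject H₀.
There is evidence of a linear association between distance to city center and apartment monthly rent.

t = -2.2197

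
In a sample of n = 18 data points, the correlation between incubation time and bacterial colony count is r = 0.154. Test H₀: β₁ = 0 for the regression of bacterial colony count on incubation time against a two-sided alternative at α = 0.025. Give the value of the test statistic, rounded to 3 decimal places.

t = 0.623

t = r·√(n − 2)/√(1 − r²) = 0.154·√16/√0.976284 = 0.623.
df = n − 2 = 16.
Two-sided p ≈ 0.5418, which is ≥ 0.025, so fail to reject H₀.
The data do not give significant evidence of a linear association between incubation time and bacterial colony count.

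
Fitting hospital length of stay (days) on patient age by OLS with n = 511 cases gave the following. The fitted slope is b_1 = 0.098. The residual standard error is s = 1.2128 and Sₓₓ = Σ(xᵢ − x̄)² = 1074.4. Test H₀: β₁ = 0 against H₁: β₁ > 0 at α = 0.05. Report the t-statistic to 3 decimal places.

t = 2.649

SE(b_1) = s/√Sₓₓ = 1.2128/√1074.4 = 0.0370004.
t = 0.098 / 0.0370004 = 2.649.
df = n − 2 = 509.
One-sided p ≈ 0.0042, which is < 0.05, so reject H₀.
There is evidence that the true slope on patient age is positive.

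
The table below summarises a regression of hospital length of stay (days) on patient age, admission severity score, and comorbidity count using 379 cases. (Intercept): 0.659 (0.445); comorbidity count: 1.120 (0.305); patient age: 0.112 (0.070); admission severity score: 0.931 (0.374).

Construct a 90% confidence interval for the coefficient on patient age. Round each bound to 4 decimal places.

Read off: b = 0.112, SE = 0.070 for patient age.
df = n − k − 1 = 379 − 3 − 1 = 375.
t* = t_{0.05, 375} = 1.648927.
Margin = t* × SE = 1.648927 × 0.070 = 0.115425.
CI: 0.112 ± 0.115425 → (-0.0034, 0.2274).

(-0.0034, 0.2274)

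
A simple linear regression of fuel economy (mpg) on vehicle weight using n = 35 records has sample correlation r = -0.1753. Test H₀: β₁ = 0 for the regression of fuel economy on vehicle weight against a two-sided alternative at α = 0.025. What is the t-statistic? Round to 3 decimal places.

t = r·√(n − 2)/√(1 − r²) = -0.1753·√33/√0.96927 = -1.023.
df = n − 2 = 33.
Two-sided p ≈ 0.3138, which is ≥ 0.025, so fail to reject H₀.
The data do not give significant evidence of a linear association between vehicle weight and fuel economy.

t = -1.023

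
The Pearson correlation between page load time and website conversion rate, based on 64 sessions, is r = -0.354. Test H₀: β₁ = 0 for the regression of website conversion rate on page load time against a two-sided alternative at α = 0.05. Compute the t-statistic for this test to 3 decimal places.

t = r·√(n − 2)/√(1 − r²) = -0.354·√62/√0.874684 = -2.980.
df = n − 2 = 62.
Two-sided p ≈ 0.0041, which is < 0.05, so reject H₀.
There is evidence of a linear association between page load time and website conversion rate.

t = -2.980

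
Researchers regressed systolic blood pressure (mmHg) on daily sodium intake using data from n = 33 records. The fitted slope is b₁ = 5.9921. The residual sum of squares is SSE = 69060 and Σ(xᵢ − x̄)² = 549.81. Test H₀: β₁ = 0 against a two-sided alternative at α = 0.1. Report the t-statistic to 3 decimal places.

MSE = SSE/(n − 2) = 69060/31 = 2227.74.
SE(b₁) = √(MSE/Sₓₓ) = √(2227.74/549.81) = 2.01292.
t = 5.9921 / 2.01292 = 2.977.
df = n − 2 = 31.
Two-sided p ≈ 0.0056, which is < 0.1, so reject H₀.
There is evidence that daily sodium intake is associated with systolic blood pressure.

t = 2.977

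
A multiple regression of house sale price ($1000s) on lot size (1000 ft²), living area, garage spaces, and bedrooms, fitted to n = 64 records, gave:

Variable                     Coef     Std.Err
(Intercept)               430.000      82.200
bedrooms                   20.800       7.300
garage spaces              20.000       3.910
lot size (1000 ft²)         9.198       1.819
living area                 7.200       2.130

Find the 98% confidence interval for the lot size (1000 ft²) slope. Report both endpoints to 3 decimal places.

Read off: b = 9.198, SE = 1.819 for lot size (1000 ft²).
df = n − k − 1 = 64 − 4 − 1 = 59.
t* = t_{0.01, 59} = 2.391229.
Margin = t* × SE = 2.391229 × 1.819 = 4.34965.
CI: 9.198 ± 4.34965 → (4.848, 13.548).

(4.848, 13.548)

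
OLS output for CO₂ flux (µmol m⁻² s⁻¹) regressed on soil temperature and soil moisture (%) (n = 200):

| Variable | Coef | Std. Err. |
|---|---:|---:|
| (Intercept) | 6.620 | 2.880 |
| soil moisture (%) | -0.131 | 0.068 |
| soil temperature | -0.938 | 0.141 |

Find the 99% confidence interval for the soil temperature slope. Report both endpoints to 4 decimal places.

Read off: b = -0.938, SE = 0.141 for soil temperature.
df = n − k − 1 = 200 − 2 − 1 = 197.
t* = t_{0.005, 197} = 2.601016.
Margin = t* × SE = 2.601016 × 0.141 = 0.366743.
CI: -0.938 ± 0.366743 → (-1.3047, -0.5713).

(-1.3047, -0.5713)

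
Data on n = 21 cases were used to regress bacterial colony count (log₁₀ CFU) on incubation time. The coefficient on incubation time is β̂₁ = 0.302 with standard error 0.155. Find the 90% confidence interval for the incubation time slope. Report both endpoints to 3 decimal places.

df = n − 2 = 21 − 2 = 19.
t* = t_{0.05, 19} = 1.729133.
Margin = t* × SE = 1.729133 × 0.155 = 0.26802.
CI: 0.302 ± 0.26802 → (0.034, 0.570).
With 90% confidence, each one-unit increase in incubation time is associated with a change of between 0.034 and 0.570 log₁₀ CFU in bacterial colony count.

(0.034, 0.570)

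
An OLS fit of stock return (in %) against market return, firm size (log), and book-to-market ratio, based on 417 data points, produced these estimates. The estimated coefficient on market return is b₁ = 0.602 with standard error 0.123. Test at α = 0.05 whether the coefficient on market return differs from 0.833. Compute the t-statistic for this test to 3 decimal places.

t = -1.878

H₀: β₁ = 0.833 vs H₁: β₁ ≠ 0.833.
t = (b₁ − β₁⁰)/SE = (0.602 − 0.833) / 0.123 = -1.878.
df = n − k − 1 = 417 − 3 − 1 = 413.
Two-sided p ≈ 0.0611, which is ≥ 0.05, so fail to reject H₀.
The data are consistent with a true slope of 0.833 % per unit of market return, holding the other predictors fixed.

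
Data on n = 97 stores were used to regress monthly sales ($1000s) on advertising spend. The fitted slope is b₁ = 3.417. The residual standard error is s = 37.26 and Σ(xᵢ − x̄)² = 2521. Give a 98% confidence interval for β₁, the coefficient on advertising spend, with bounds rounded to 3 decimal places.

SE(b₁) = s/√Sₓₓ = 37.26/√2521 = 0.74209.
df = n − 2 = 95.
t* = t_{0.01, 95} = 2.366243.
Margin = t* × SE = 2.366243 × 0.74209 = 1.75596.
CI: 3.417 ± 1.75596 → (1.661, 5.173).
With 98% confidence, each one-unit increase in advertising spend is associated with a change of between 1.661 and 5.173 $1000s in monthly sales.

(1.661, 5.173)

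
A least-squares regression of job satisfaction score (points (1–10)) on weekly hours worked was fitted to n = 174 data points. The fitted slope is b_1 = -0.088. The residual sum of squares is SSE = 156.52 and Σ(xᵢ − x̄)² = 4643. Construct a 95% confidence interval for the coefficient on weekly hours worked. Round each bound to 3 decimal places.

(-0.116, -0.060)

MSE = SSE/(n − 2) = 156.52/172 = 0.91.
SE(b_1) = √(MSE/Sₓₓ) = √(0.91/4643) = 0.0139998.
df = n − 2 = 172.
t* = t_{0.025, 172} = 1.973852.
Margin = t* × SE = 1.973852 × 0.0139998 = 0.02763.
CI: -0.088 ± 0.02763 → (-0.116, -0.060).
With 95% confidence, each one-unit increase in weekly hours worked is associated with a change of between -0.116 and -0.060 points (1–10) in job satisfaction score.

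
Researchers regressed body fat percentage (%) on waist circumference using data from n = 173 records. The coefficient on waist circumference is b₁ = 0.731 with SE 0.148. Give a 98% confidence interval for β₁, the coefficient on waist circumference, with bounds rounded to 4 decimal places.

(0.3834, 1.0786)

df = n − 2 = 173 − 2 = 171.
t* = t_{0.01, 171} = 2.348352.
Margin = t* × SE = 2.348352 × 0.148 = 0.347556.
CI: 0.731 ± 0.347556 → (0.3834, 1.0786).
With 98% confidence, each one-unit increase in waist circumference is associated with a change of between 0.3834 and 1.0786 % in body fat percentage.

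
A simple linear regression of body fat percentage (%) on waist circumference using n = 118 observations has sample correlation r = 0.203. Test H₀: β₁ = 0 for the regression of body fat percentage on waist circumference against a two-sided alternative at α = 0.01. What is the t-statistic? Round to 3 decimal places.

t = r·√(n − 2)/√(1 − r²) = 0.203·√116/√0.958791 = 2.233.
df = n − 2 = 116.
Two-sided p ≈ 0.0275, which is ≥ 0.01, so fail to reject H₀.
The data do not give significant evidence of a linear association between waist circumference and body fat percentage.

t = 2.233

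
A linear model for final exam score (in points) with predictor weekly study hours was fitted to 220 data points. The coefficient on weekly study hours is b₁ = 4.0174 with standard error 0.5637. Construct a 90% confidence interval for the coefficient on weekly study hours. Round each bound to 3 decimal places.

df = n − 2 = 220 − 2 = 218.
t* = t_{0.05, 218} = 1.651873.
Margin = t* × SE = 1.651873 × 0.5637 = 0.93116.
CI: 4.0174 ± 0.93116 → (3.086, 4.949).
With 90% confidence, each one-unit increase in weekly study hours is associated with a change of between 3.086 and 4.949 points in final exam score.

(3.086, 4.949)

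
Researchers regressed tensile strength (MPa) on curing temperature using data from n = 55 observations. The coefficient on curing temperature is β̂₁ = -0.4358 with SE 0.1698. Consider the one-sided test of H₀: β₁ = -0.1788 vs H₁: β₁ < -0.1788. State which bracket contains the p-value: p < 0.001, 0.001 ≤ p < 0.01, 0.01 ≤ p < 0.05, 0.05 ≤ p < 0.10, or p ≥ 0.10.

0.05 ≤ p < 0.10

t = (-0.4358 − (-0.1788)) / 0.1698 = -1.514.
df = n − 2 = 55 − 2 = 53.
One-sided p = P(T_{53} < t) ≈ 0.0680.
So 0.05 ≤ p < 0.10.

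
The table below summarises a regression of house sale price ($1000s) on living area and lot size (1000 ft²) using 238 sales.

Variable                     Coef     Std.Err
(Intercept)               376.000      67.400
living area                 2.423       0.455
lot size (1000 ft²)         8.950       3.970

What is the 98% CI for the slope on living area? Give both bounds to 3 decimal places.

Read off: b = 2.423, SE = 0.455 for living area.
df = n − k − 1 = 238 − 2 − 1 = 235.
t* = t_{0.01, 235} = 2.34232.
Margin = t* × SE = 2.34232 × 0.455 = 1.06576.
CI: 2.423 ± 1.06576 → (1.357, 3.489).

(1.357, 3.489)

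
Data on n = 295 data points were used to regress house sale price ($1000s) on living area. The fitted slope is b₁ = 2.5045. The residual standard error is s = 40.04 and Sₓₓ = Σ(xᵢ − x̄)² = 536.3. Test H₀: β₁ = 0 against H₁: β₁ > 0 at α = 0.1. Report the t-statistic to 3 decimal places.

SE(b₁) = s/√Sₓₓ = 40.04/√536.3 = 1.72898.
t = 2.5045 / 1.72898 = 1.449.
df = n − 2 = 293.
One-sided p ≈ 0.0743, which is < 0.1, so reject H₀.
There is evidence that the true slope on living area is positive.

t = 1.449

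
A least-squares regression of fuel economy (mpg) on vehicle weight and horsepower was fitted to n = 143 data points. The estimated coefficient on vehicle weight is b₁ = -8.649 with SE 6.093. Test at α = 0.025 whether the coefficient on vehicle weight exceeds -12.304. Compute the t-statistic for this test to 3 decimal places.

t = 0.600

H₀: β₁ = -12.304 vs H₁: β₁ > -12.304.
t = (b₁ − β₁⁰)/SE = (-8.649 − (-12.304)) / 6.093 = 0.600.
df = n − k − 1 = 143 − 2 − 1 = 140.
One-sided p ≈ 0.2748, which is ≥ 0.025, so fail to reject H₀.
The data do not give significant evidence that the true slope on vehicle weight exceeds -12.304 mpg per unit, holding the other predictors fixed.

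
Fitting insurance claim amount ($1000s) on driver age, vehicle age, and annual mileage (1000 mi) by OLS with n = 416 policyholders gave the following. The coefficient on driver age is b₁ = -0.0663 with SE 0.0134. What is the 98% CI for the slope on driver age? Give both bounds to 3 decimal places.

df = n − k − 1 = 416 − 3 − 1 = 412.
t* = t_{0.01, 412} = 2.335433.
Margin = t* × SE = 2.335433 × 0.0134 = 0.03129.
CI: -0.0663 ± 0.03129 → (-0.098, -0.035).
With 98% confidence, each one-unit increase in driver age is associated with a change of between -0.098 and -0.035 $1000s in insurance claim amount, holding the other predictors fixed.

(-0.098, -0.035)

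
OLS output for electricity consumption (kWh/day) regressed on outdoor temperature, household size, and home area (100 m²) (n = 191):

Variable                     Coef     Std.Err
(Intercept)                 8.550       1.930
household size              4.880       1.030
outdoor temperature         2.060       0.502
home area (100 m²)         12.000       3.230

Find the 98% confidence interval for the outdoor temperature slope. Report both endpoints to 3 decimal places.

(0.882, 3.238)

Read off: b = 2.060, SE = 0.502 for outdoor temperature.
df = n − k − 1 = 191 − 3 − 1 = 187.
t* = t_{0.01, 187} = 2.346454.
Margin = t* × SE = 2.346454 × 0.502 = 1.17792.
CI: 2.060 ± 1.17792 → (0.882, 3.238).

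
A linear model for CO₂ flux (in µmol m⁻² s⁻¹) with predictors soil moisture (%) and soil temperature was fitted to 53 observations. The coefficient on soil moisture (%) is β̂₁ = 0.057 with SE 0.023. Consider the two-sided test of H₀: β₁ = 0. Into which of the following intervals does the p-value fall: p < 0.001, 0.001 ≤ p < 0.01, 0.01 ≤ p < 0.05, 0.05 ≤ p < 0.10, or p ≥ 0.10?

t = 0.057 / 0.023 = 2.478.
df = n − k − 1 = 53 − 2 − 1 = 50.
Two-sided p = 2·P(T_{50} > |t|) ≈ 0.0166.
So 0.01 ≤ p < 0.05.

0.01 ≤ p < 0.05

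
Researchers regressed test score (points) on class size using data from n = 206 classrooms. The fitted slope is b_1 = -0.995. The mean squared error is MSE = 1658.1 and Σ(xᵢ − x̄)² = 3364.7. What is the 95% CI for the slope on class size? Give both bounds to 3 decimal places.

(-2.379, 0.389)

SE(b_1) = √(MSE/Sₓₓ) = √(1658.1/3364.7) = 0.701992.
df = n − 2 = 204.
t* = t_{0.025, 204} = 1.971661.
Margin = t* × SE = 1.971661 × 0.701992 = 1.38409.
CI: -0.995 ± 1.38409 → (-2.379, 0.389).
With 95% confidence, each one-unit increase in class size is associated with a change of between -2.379 and 0.389 points in test score.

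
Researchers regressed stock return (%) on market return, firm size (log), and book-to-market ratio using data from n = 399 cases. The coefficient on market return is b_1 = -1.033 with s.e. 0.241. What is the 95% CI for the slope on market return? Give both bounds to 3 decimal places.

df = n − k − 1 = 399 − 3 − 1 = 395.
t* = t_{0.025, 395} = 1.965988.
Margin = t* × SE = 1.965988 × 0.241 = 0.47380.
CI: -1.033 ± 0.47380 → (-1.507, -0.559).
With 95% confidence, each one-unit increase in market return is associated with a change of between -1.507 and -0.559 % in stock return, holding the other predictors fixed.

(-1.507, -0.559)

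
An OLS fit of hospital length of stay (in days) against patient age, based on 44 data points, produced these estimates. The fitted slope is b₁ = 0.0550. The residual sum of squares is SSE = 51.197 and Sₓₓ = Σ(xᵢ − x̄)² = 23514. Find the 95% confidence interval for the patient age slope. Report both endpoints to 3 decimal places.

MSE = SSE/(n − 2) = 51.197/42 = 1.21898.
SE(b₁) = √(MSE/Sₓₓ) = √(1.21898/23514) = 0.00720003.
df = n − 2 = 42.
t* = t_{0.025, 42} = 2.018082.
Margin = t* × SE = 2.018082 × 0.00720003 = 0.01453.
CI: 0.0550 ± 0.01453 → (0.040, 0.070).
With 95% confidence, each one-unit increase in patient age is associated with a change of between 0.040 and 0.070 days in hospital length of stay.

(0.040, 0.070)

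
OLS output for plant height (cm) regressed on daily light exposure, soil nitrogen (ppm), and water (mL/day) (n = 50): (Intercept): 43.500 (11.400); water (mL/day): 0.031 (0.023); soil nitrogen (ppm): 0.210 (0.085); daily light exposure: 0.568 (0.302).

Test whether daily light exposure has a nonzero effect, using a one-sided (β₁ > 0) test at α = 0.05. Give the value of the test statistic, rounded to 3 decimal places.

Read off: b = 0.568, SE = 0.302 for daily light exposure.
H₀: β₁ = 0 vs H₁: β₁ > 0.
t = 0.568 / 0.302 = 1.881.
df = n − k − 1 = 50 − 3 − 1 = 46.
One-sided p ≈ 0.0332, which is < 0.05, so reject H₀.
There is evidence that the true slope on daily light exposure is positive, holding the other predictors fixed.

t = 1.881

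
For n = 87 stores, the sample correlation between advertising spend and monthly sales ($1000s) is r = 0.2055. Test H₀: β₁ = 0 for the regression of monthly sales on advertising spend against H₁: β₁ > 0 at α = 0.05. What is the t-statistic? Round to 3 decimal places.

t = 1.936

t = r·√(n − 2)/√(1 − r²) = 0.2055·√85/√0.95777 = 1.936.
df = n − 2 = 85.
One-sided p ≈ 0.0281, which is < 0.05, so reject H₀.
There is evidence of a linear association between advertising spend and monthly sales.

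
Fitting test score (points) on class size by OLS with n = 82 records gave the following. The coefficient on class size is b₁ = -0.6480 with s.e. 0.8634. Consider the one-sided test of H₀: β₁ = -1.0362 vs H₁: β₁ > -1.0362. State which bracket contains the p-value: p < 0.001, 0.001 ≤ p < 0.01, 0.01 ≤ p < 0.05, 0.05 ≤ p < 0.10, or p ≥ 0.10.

t = (-0.6480 − (-1.0362)) / 0.8634 = 0.450.
df = n − 2 = 82 − 2 = 80.
One-sided p = P(T_{80} > t) ≈ 0.3271.
So p ≥ 0.10.

p ≥ 0.10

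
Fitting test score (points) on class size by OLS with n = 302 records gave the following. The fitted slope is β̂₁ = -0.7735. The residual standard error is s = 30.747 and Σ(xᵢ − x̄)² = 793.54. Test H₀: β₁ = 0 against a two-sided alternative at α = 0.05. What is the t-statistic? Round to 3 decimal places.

SE(β̂₁) = s/√Sₓₓ = 30.747/√793.54 = 1.09149.
t = -0.7735 / 1.09149 = -0.709.
df = n − 2 = 300.
Two-sided p ≈ 0.4791, which is ≥ 0.05, so fail to reject H₀.
The data do not give significant evidence of an association between class size and test score.

t = -0.709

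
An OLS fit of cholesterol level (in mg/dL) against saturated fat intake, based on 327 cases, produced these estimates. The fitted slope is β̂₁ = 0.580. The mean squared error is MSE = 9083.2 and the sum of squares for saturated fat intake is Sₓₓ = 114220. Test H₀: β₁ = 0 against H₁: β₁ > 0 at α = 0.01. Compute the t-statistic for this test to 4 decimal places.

t = 2.0567

SE(β̂₁) = √(MSE/Sₓₓ) = √(9083.2/114220) = 0.282.
t = 0.580 / 0.282 = 2.0567.
df = n − 2 = 325.
One-sided p ≈ 0.0203, which is ≥ 0.01, so fail to reject H₀.
The data do not give significant evidence that the true slope on saturated fat intake is positive.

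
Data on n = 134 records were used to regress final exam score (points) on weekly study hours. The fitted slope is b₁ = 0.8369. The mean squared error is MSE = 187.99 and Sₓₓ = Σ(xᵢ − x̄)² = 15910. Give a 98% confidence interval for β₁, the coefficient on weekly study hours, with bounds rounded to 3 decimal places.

(0.581, 1.093)

SE(b₁) = √(MSE/Sₓₓ) = √(187.99/15910) = 0.108701.
df = n − 2 = 132.
t* = t_{0.01, 132} = 2.35493.
Margin = t* × SE = 2.35493 × 0.108701 = 0.25598.
CI: 0.8369 ± 0.25598 → (0.581, 1.093).
With 98% confidence, each one-unit increase in weekly study hours is associated with a change of between 0.581 and 1.093 points in final exam score.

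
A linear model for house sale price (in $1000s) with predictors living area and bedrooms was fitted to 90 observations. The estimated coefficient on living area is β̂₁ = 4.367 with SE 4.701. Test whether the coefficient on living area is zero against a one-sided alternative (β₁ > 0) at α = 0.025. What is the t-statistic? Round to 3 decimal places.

H₀: β₁ = 0 vs H₁: β₁ > 0.
t = (β̂₁ − β₁⁰)/SE = 4.367 / 4.701 = 0.929.
df = n − k − 1 = 90 − 2 − 1 = 87.
One-sided p ≈ 0.1777, which is ≥ 0.025, so fail to reject H₀.
The data do not give significant evidence that the true slope on living area is positive, holding the other predictors fixed.

t = 0.929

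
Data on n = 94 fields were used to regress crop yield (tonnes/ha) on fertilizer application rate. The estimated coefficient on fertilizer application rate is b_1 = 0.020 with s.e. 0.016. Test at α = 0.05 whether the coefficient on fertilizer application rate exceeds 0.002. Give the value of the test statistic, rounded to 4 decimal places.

t = 1.1250

H₀: β₁ = 0.002 vs H₁: β₁ > 0.002.
t = (b_1 − β₁⁰)/SE = (0.020 − 0.002) / 0.016 = 1.1250.
df = n − 2 = 94 − 2 = 92.
One-sided p ≈ 0.1318, which is ≥ 0.05, so fail to reject H₀.
The data do not give significant evidence that the true slope on fertilizer application rate exceeds 0.002 tonnes/ha per unit.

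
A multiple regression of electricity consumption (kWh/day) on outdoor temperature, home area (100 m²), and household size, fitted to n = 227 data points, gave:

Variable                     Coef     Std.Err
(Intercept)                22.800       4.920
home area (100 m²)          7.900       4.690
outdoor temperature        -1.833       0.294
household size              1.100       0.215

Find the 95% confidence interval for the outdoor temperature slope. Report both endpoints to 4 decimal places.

Read off: b = -1.833, SE = 0.294 for outdoor temperature.
df = n − k − 1 = 227 − 3 − 1 = 223.
t* = t_{0.025, 223} = 1.970659.
Margin = t* × SE = 1.970659 × 0.294 = 0.579374.
CI: -1.833 ± 0.579374 → (-2.4124, -1.2536).

(-2.4124, -1.2536)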